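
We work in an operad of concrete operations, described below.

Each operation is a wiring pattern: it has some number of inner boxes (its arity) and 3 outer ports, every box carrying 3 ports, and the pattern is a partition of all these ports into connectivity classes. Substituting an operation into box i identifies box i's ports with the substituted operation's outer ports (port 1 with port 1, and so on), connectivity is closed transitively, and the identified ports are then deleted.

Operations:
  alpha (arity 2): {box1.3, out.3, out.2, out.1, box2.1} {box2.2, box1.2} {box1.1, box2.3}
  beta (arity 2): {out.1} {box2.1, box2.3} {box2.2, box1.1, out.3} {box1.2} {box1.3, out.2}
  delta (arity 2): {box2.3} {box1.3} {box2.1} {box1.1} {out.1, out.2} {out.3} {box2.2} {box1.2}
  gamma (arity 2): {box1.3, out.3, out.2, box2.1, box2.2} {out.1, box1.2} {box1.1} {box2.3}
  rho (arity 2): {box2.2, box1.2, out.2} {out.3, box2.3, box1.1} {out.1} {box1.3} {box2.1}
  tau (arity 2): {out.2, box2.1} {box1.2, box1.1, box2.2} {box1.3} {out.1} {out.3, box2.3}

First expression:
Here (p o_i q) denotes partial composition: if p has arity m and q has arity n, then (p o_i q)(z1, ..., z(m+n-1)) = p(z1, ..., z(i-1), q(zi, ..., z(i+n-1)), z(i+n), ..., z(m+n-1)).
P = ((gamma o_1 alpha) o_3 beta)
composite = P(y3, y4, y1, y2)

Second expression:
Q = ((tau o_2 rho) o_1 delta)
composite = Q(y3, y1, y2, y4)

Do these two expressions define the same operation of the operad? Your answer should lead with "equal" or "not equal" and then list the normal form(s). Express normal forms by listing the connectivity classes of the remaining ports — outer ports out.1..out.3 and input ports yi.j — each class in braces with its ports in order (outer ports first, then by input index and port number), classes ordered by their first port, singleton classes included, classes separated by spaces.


not equal; first: {out.1, out.2, out.3, y1.3, y3.3, y4.1} {y1.1, y2.2} {y1.2} {y2.1, y2.3} {y3.1, y4.3} {y3.2, y4.2}; second: {out.1} {out.2} {out.3, y2.1, y4.3} {y1.1} {y1.2} {y1.3} {y2.2, y4.2} {y2.3} {y3.1} {y3.2} {y3.3} {y4.1}

The first composite normalizes to {out.1, out.2, out.3, y1.3, y3.3, y4.1} {y1.1, y2.2} {y1.2} {y2.1, y2.3} {y3.1, y4.3} {y3.2, y4.2}
The second composite normalizes to {out.1} {out.2} {out.3, y2.1, y4.3} {y1.1} {y1.2} {y1.3} {y2.2, y4.2} {y2.3} {y3.1} {y3.2} {y3.3} {y4.1}
Different reductions; not equal.


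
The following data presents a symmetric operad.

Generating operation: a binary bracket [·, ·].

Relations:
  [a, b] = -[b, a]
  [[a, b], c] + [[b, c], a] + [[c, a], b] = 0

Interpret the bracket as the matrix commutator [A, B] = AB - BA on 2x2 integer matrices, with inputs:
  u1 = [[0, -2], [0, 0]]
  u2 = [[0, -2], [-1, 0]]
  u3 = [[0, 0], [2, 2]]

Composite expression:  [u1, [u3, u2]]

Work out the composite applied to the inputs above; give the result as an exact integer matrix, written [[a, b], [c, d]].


[[4, 16], [0, -4]]

[u3, u2] = [[4, 4], [-2, -4]]
[u1, [u3, u2]] = [[4, 16], [0, -4]]


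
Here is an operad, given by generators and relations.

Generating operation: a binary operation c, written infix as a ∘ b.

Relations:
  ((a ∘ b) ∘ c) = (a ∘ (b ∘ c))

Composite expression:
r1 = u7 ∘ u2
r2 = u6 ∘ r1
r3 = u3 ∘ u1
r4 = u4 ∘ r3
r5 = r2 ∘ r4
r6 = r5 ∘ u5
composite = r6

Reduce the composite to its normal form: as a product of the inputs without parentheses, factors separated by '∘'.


u6 ∘ u7 ∘ u2 ∘ u4 ∘ u3 ∘ u1 ∘ u5

Associativity of c dissolves the nesting; only the u-input order survives.
(u7 ∘ u2) flattens to u7 ∘ u2
(u6 ∘ (u7 ∘ u2)) flattens to u6 ∘ u7 ∘ u2
(u3 ∘ u1) flattens to u3 ∘ u1
(u4 ∘ (u3 ∘ u1)) flattens to u4 ∘ u3 ∘ u1
((u6 ∘ (u7 ∘ u2)) ∘ (u4 ∘ (u3 ∘ u1))) flattens to u6 ∘ u7 ∘ u2 ∘ u4 ∘ u3 ∘ u1
(((u6 ∘ (u7 ∘ u2)) ∘ (u4 ∘ (u3 ∘ u1))) ∘ u5) flattens to u6 ∘ u7 ∘ u2 ∘ u4 ∘ u3 ∘ u1 ∘ u5


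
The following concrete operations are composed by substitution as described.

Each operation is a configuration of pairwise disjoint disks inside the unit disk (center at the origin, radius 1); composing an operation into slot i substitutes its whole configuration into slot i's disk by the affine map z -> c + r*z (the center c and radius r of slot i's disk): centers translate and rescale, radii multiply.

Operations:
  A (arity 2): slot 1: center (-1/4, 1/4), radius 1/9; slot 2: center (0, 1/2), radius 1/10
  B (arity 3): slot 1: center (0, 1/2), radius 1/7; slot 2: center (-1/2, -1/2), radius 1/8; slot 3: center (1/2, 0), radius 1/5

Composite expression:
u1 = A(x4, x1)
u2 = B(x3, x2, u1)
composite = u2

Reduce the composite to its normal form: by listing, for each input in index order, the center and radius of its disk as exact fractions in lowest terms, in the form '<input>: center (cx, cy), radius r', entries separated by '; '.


x1: center (1/2, 1/10), radius 1/50; x2: center (-1/2, -1/2), radius 1/8; x3: center (0, 1/2), radius 1/7; x4: center (9/20, 1/20), radius 1/45

Each x-disk chains the slot maps above it in B; radii multiply.
x3: after 1 affine step, its disk has center (0, 1/2), radius 1/7
x2: after 1 affine step, its disk has center (-1/2, -1/2), radius 1/8
x4: after 2 affine steps, its disk has center (9/20, 1/20), radius 1/45
x1: after 2 affine steps, its disk has center (1/2, 1/10), radius 1/50


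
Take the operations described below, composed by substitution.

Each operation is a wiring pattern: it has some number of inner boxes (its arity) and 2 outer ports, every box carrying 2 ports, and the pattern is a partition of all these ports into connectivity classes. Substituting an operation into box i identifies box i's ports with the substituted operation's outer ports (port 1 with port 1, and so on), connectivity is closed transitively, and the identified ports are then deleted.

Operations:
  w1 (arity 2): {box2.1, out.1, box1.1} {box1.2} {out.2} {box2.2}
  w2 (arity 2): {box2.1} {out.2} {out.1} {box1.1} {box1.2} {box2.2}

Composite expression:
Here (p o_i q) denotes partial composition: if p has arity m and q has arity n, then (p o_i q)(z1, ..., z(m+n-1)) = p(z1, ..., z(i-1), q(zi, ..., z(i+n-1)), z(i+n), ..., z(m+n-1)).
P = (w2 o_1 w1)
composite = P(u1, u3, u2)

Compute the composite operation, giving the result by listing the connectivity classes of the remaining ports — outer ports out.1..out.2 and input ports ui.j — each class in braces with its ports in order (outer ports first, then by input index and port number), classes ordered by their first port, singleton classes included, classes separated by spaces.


{out.1} {out.2} {u1.1, u3.1} {u1.2} {u2.1} {u2.2} {u3.2}


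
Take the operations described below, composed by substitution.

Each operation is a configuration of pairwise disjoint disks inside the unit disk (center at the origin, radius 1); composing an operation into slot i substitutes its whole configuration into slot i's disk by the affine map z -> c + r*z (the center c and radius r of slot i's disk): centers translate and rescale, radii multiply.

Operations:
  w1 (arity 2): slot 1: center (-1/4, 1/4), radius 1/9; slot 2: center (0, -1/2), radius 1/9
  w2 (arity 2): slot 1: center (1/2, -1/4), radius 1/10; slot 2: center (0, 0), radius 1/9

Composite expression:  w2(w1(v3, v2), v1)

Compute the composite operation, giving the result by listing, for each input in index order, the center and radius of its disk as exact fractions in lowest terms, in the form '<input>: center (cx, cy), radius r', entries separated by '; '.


v1: center (0, 0), radius 1/9; v2: center (1/2, -3/10), radius 1/90; v3: center (19/40, -9/40), radius 1/90


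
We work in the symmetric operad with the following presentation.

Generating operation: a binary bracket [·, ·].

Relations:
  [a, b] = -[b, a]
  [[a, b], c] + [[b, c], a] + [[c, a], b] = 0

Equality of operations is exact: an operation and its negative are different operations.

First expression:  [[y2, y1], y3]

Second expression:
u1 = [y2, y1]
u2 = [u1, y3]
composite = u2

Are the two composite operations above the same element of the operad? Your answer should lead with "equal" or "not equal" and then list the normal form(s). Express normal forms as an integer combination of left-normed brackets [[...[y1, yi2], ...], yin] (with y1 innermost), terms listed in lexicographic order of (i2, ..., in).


The first expression reduces to -[[y1, y2], y3]
The second expression reduces to -[[y1, y2], y3]
The forms coincide; equal.

equal; the common form is -[[y1, y2], y3]


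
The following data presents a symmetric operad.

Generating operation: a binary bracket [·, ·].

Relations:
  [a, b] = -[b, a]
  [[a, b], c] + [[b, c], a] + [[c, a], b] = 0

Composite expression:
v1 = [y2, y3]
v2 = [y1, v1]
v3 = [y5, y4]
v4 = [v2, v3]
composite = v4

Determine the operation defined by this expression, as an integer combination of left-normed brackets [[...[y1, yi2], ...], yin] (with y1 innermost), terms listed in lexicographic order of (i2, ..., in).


Skip Jacobi rewriting: expand, keep y1-initial words, read off terms.
Composite bracket: [[y1, [y2, y3]], [y5, y4]]
Applying ab - ba throughout gives 16 signed words (2^4 = 16).
The y1-initial words carry the normal form:
  word y1y2y3y4y5 has sign -1, contributing -[[[[y1, y2], y3], y4], y5]
  word y1y2y3y5y4 has sign +1, contributing +[[[[y1, y2], y3], y5], y4]
  word y1y3y2y4y5 has sign +1, contributing +[[[[y1, y3], y2], y4], y5]
  word y1y3y2y5y4 has sign -1, contributing -[[[[y1, y3], y2], y5], y4]

-[[[[y1, y2], y3], y4], y5] + [[[[y1, y2], y3], y5], y4] + [[[[y1, y3], y2], y4], y5] - [[[[y1, y3], y2], y5], y4]


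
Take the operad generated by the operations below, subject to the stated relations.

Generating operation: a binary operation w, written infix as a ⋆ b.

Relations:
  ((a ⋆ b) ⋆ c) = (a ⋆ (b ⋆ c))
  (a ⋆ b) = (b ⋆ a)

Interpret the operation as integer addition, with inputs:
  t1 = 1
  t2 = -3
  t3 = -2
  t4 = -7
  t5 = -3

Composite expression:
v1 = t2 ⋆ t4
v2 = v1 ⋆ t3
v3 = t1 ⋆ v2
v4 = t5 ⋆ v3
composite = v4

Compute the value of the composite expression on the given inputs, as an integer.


-14

(t2 ⋆ t4) = -10
((t2 ⋆ t4) ⋆ t3) = -12
(t1 ⋆ ((t2 ⋆ t4) ⋆ t3)) = -11
(t5 ⋆ (t1 ⋆ ((t2 ⋆ t4) ⋆ t3))) = -14


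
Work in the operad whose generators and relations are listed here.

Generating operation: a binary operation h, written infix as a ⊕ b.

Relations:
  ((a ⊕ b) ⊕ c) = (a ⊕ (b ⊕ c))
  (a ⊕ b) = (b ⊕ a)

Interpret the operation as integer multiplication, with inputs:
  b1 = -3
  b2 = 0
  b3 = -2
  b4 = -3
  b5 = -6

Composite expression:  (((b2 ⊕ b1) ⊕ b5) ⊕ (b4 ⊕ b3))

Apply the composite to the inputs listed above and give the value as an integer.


0

(b2 ⊕ b1) = 0
((b2 ⊕ b1) ⊕ b5) = 0
(b4 ⊕ b3) = 6
(((b2 ⊕ b1) ⊕ b5) ⊕ (b4 ⊕ b3)) = 0


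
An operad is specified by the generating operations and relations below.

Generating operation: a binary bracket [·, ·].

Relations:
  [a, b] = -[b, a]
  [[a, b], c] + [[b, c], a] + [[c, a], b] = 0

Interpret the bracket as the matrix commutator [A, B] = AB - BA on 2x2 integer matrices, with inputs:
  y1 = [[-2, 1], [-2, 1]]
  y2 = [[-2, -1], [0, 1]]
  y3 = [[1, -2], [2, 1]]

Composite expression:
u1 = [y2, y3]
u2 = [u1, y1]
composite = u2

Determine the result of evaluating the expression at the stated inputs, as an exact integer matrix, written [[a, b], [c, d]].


[[-18, 14], [-26, 18]]

[y2, y3] = [[-2, 6], [6, 2]]
[[y2, y3], y1] = [[-18, 14], [-26, 18]]


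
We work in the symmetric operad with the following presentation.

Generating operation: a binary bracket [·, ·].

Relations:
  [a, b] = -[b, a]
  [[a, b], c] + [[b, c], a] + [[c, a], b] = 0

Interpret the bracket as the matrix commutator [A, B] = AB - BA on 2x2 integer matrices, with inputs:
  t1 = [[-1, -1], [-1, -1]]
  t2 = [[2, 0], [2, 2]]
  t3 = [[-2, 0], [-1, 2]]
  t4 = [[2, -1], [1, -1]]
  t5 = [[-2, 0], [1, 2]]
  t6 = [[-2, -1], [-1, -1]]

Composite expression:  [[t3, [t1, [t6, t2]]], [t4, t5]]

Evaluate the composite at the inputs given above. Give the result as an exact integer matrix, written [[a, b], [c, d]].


[[-32, 64], [-96, 32]]

[t6, t2] = [[-2, 0], [2, 2]]
[t1, [t6, t2]] = [[-2, -4], [4, 2]]
[t3, [t1, [t6, t2]]] = [[-4, 16], [20, 4]]
[t4, t5] = [[-1, -4], [-7, 1]]
[[t3, [t1, [t6, t2]]], [t4, t5]] = [[-32, 64], [-96, 32]]


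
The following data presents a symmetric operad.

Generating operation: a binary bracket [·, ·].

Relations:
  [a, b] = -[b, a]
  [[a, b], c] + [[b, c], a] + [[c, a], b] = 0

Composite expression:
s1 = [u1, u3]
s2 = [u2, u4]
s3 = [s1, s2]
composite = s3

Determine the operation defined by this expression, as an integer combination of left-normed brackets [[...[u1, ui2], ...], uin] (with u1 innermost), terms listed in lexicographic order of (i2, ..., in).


[[[u1, u3], u2], u4] - [[[u1, u3], u4], u2]

Expand each bracket as ab - ba; the u1-initial words give the coefficients.
Composite bracket: [[u1, u3], [u2, u4]]
Each bracket splits as ab - ba, giving 8 signed words (2^3 = 8).
Collect the words opening with u1:
  u1u3u2u4 appears with sign +1, giving the term +[[[u1, u3], u2], u4]
  u1u3u4u2 appears with sign -1, giving the term -[[[u1, u3], u4], u2]


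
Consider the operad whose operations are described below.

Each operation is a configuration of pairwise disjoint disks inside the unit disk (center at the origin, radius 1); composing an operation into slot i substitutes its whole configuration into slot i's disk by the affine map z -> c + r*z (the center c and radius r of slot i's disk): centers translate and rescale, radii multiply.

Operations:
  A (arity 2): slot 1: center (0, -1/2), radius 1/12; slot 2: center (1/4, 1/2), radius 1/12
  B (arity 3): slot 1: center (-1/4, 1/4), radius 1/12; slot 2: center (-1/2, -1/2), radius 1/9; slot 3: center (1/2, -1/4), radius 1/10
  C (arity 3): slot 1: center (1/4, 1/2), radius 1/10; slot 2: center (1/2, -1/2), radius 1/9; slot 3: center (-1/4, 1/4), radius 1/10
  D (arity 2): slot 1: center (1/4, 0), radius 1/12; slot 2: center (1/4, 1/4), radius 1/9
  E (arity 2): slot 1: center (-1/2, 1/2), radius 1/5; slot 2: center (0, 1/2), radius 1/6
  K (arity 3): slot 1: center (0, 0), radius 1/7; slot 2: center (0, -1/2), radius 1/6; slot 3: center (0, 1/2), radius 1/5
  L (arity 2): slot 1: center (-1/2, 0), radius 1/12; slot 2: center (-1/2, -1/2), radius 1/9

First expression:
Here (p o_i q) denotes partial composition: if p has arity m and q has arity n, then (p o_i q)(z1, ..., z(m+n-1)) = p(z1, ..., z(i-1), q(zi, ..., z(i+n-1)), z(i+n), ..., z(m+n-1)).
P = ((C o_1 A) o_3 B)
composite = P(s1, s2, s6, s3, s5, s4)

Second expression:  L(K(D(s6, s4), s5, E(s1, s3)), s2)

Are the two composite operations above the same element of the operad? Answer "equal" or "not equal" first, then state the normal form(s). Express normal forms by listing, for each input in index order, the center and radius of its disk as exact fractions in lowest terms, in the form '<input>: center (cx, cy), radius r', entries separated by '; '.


not equal — first s1: center (1/4, 9/20), radius 1/120; s2: center (11/40, 11/20), radius 1/120; s3: center (4/9, -5/9), radius 1/81; s4: center (-1/4, 1/4), radius 1/10; s5: center (5/9, -19/36), radius 1/90; s6: center (17/36, -17/36), radius 1/108, second s1: center (-61/120, 1/20), radius 1/300; s2: center (-1/2, -1/2), radius 1/9; s3: center (-1/2, 1/20), radius 1/360; s4: center (-167/336, 1/336), radius 1/756; s5: center (-1/2, -1/24), radius 1/72; s6: center (-167/336, 0), radius 1/1008

Reducing the first expression gives s1: center (1/4, 9/20), radius 1/120; s2: center (11/40, 11/20), radius 1/120; s3: center (4/9, -5/9), radius 1/81; s4: center (-1/4, 1/4), radius 1/10; s5: center (5/9, -19/36), radius 1/90; s6: center (17/36, -17/36), radius 1/108
Reducing the second expression gives s1: center (-61/120, 1/20), radius 1/300; s2: center (-1/2, -1/2), radius 1/9; s3: center (-1/2, 1/20), radius 1/360; s4: center (-167/336, 1/336), radius 1/756; s5: center (-1/2, -1/24), radius 1/72; s6: center (-167/336, 0), radius 1/1008
The forms do not match — not equal.


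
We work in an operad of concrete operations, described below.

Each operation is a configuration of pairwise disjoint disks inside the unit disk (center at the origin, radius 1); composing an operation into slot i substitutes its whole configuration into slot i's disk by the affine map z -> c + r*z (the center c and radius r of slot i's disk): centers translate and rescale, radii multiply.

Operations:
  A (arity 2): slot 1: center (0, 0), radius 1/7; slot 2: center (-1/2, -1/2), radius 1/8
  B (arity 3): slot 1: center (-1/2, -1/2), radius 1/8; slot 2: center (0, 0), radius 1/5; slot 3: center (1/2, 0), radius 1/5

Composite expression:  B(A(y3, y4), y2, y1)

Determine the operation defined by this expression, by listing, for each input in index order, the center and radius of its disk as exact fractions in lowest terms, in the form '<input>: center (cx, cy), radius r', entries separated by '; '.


y1: center (1/2, 0), radius 1/5; y2: center (0, 0), radius 1/5; y3: center (-1/2, -1/2), radius 1/56; y4: center (-9/16, -9/16), radius 1/64


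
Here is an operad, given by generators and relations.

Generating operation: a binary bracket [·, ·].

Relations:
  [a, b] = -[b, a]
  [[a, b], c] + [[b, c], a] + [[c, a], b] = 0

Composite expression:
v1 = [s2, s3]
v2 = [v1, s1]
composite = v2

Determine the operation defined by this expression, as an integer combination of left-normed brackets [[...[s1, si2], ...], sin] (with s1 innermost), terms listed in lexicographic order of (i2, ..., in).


-[[s1, s2], s3] + [[s1, s3], s2]


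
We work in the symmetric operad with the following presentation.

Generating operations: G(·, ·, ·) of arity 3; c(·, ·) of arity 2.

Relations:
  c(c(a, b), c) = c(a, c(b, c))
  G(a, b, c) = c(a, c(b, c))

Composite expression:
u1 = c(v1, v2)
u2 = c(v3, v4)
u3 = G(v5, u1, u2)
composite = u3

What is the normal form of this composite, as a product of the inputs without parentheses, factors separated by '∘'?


v5 ∘ v1 ∘ v2 ∘ v3 ∘ v4

Every regrouping of G is equal, so read the v-inputs in written order.
c(v1, v2) linearizes to v1 ∘ v2
c(v3, v4) linearizes to v3 ∘ v4
G(v5, c(v1, v2), c(v3, v4)) linearizes to v5 ∘ v1 ∘ v2 ∘ v3 ∘ v4


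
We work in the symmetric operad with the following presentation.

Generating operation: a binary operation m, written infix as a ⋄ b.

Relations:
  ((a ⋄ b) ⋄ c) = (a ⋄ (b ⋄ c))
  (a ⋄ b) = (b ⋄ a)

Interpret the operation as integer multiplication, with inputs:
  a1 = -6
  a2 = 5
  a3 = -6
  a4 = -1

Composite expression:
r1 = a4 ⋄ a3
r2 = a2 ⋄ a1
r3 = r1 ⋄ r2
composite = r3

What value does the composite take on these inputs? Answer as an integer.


-180

(a4 ⋄ a3) = 6
(a2 ⋄ a1) = -30
((a4 ⋄ a3) ⋄ (a2 ⋄ a1)) = -180


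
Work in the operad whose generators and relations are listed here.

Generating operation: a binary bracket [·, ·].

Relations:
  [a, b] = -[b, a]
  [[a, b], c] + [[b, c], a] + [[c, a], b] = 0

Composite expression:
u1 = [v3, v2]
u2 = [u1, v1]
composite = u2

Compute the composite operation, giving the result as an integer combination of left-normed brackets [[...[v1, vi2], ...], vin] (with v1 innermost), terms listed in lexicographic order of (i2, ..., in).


[[v1, v2], v3] - [[v1, v3], v2]

A multilinear Lie element is pinned by v1-initial words (v1 innermost).
Composite bracket: [[v3, v2], v1]
The bracket unfolds into 4 signed words via [a, b] = ab - ba (2^2 = 4).
Coefficients come from the v1-initial words:
  from v1v2v3, sign +1: term +[[v1, v2], v3]
  from v1v3v2, sign -1: term -[[v1, v3], v2]


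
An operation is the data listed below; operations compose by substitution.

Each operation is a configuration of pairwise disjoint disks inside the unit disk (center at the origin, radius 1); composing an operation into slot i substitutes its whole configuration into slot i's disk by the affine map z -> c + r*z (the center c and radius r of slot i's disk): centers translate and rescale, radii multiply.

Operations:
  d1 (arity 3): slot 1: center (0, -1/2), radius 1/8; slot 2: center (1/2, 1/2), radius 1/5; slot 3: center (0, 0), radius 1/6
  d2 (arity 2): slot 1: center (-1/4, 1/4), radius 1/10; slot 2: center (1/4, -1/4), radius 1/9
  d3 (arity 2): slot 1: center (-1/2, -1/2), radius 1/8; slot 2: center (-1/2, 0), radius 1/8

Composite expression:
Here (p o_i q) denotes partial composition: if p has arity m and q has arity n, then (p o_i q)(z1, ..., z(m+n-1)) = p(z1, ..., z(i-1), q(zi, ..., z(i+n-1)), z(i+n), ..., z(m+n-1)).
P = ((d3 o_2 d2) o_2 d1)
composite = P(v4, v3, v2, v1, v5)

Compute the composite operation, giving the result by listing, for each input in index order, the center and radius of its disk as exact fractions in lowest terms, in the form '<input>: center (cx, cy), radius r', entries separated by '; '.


Follow each v-input down from d3: c' goes to c + r*c', radius to r*r'.
input v4: composing its 1 substitution step yields center (-1/2, -1/2), radius 1/8
input v3: composing its 3 substitution steps yields center (-17/32, 1/40), radius 1/640
input v2: composing its 3 substitution steps yields center (-21/40, 3/80), radius 1/400
input v1: composing its 3 substitution steps yields center (-17/32, 1/32), radius 1/480
input v5: composing its 2 substitution steps yields center (-15/32, -1/32), radius 1/72

v1: center (-17/32, 1/32), radius 1/480; v2: center (-21/40, 3/80), radius 1/400; v3: center (-17/32, 1/40), radius 1/640; v4: center (-1/2, -1/2), radius 1/8; v5: center (-15/32, -1/32), radius 1/72


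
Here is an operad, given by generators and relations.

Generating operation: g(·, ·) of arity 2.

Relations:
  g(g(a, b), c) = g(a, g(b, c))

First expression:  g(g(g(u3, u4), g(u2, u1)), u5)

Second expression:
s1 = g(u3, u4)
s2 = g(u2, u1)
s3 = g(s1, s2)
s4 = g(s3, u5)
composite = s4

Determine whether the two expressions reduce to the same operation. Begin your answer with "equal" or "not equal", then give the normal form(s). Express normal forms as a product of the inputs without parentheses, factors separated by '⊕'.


equal; both compose to u3 ⊕ u4 ⊕ u2 ⊕ u1 ⊕ u5

In normal form, the first expression is u3 ⊕ u4 ⊕ u2 ⊕ u1 ⊕ u5
In normal form, the second expression is u3 ⊕ u4 ⊕ u2 ⊕ u1 ⊕ u5
One common form — equal.


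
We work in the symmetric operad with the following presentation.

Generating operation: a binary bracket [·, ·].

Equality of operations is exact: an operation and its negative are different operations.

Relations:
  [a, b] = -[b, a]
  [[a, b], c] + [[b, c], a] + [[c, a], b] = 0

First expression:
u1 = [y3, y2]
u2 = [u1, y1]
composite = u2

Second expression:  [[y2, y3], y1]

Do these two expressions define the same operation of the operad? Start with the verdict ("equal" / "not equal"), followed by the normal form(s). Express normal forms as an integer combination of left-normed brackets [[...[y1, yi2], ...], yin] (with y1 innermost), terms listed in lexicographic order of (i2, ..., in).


not equal; the first gives [[y1, y2], y3] - [[y1, y3], y2] and the second -[[y1, y2], y3] + [[y1, y3], y2]

Normal form of the first expression: [[y1, y2], y3] - [[y1, y3], y2]
Normal form of the second expression: -[[y1, y2], y3] + [[y1, y3], y2]
No match — not equal.


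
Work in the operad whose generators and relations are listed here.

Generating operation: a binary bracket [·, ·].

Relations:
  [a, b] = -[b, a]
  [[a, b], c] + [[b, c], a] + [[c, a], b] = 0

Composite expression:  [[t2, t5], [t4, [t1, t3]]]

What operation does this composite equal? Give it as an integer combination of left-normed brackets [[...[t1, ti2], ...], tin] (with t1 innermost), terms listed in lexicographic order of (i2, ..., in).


Antisymmetry and Jacobi reduce to t1-anchored left-normed brackets.
Composite bracket: [[t2, t5], [t4, [t1, t3]]]
Expanding via [a, b] = ab - ba: 16 signed words (2^4 = 16).
The t1-initial words carry the normal form:
  t1t3t4t2t5 appears with sign +1, giving the term +[[[[t1, t3], t4], t2], t5]
  t1t3t4t5t2 appears with sign -1, giving the term -[[[[t1, t3], t4], t5], t2]

[[[[t1, t3], t4], t2], t5] - [[[[t1, t3], t4], t5], t2]


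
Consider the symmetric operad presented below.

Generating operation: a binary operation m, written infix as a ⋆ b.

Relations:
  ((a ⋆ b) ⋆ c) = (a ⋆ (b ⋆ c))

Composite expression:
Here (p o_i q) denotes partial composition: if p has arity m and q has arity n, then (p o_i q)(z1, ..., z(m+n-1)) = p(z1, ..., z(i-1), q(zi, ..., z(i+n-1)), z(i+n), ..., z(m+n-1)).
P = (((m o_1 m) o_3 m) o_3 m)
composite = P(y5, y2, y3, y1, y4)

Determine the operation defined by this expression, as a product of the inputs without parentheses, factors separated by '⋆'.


y5 ⋆ y2 ⋆ y3 ⋆ y1 ⋆ y4

The m-tree's shape is irrelevant; the y-reading-order decides.
(y5 ⋆ y2) flattens to y5 ⋆ y2
(y3 ⋆ y1) flattens to y3 ⋆ y1
((y3 ⋆ y1) ⋆ y4) flattens to y3 ⋆ y1 ⋆ y4
((y5 ⋆ y2) ⋆ ((y3 ⋆ y1) ⋆ y4)) flattens to y5 ⋆ y2 ⋆ y3 ⋆ y1 ⋆ y4


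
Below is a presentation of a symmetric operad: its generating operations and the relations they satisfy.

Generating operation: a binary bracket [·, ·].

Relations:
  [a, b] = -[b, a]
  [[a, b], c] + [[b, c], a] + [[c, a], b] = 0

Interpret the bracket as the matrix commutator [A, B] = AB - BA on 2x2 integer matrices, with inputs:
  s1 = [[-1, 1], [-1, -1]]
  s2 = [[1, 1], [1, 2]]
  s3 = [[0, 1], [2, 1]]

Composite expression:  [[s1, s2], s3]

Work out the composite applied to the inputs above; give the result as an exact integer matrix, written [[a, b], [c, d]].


[[1, 5], [-9, -1]]

[s1, s2] = [[2, 1], [1, -2]]
[[s1, s2], s3] = [[1, 5], [-9, -1]]


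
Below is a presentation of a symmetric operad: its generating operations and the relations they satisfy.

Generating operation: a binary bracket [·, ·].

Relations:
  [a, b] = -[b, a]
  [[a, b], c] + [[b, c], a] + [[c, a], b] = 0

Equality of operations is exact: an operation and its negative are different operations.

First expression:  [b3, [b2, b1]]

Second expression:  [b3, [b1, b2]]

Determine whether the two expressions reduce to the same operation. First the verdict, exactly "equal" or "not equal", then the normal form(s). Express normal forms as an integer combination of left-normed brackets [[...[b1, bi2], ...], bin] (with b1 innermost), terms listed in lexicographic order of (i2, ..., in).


not equal; the first gives [[b1, b2], b3] and the second -[[b1, b2], b3]

The first expression reduces to [[b1, b2], b3]
The second expression reduces to -[[b1, b2], b3]
The normal forms differ: not equal.


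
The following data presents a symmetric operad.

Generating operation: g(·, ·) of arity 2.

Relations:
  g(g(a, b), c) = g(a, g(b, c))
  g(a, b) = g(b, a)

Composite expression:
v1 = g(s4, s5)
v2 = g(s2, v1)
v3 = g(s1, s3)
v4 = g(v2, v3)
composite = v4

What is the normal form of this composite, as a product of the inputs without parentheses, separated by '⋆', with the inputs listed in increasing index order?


Any arrangement under g is one operation, so sort the s-inputs.
g(s4, s5) reduces to s4 ⋆ s5
g(s2, g(s4, s5)) reduces to s2 ⋆ s4 ⋆ s5
g(s1, s3) reduces to s1 ⋆ s3
g(g(s2, g(s4, s5)), g(s1, s3)) reduces to s2 ⋆ s4 ⋆ s5 ⋆ s1 ⋆ s3
rearranged into index order: s1 ⋆ s2 ⋆ s3 ⋆ s4 ⋆ s5

s1 ⋆ s2 ⋆ s3 ⋆ s4 ⋆ s5


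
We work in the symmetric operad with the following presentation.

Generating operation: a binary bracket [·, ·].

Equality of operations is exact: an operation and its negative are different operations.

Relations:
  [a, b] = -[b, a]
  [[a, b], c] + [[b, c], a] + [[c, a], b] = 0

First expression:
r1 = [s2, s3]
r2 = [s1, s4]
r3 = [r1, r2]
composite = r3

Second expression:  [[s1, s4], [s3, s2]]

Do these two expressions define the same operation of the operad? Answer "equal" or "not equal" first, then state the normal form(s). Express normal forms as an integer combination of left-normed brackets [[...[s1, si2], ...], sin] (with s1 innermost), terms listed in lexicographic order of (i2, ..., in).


The first expression, normalized: -[[[s1, s4], s2], s3] + [[[s1, s4], s3], s2]
The second expression, normalized: -[[[s1, s4], s2], s3] + [[[s1, s4], s3], s2]
One common form — equal.

equal — both sides give -[[[s1, s4], s2], s3] + [[[s1, s4], s3], s2]


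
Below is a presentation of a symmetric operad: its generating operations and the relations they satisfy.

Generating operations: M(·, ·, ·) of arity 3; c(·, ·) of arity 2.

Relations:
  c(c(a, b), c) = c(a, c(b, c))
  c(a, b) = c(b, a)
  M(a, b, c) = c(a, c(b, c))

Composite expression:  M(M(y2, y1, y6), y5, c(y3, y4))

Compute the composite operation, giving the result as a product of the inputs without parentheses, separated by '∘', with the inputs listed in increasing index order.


Any arrangement under M is one operation, so sort the y-inputs.
M(y2, y1, y6) reduces to y2 ∘ y1 ∘ y6
c(y3, y4) reduces to y3 ∘ y4
M(M(y2, y1, y6), y5, c(y3, y4)) reduces to y2 ∘ y1 ∘ y6 ∘ y5 ∘ y3 ∘ y4
commutativity sorts the factors: y1 ∘ y2 ∘ y3 ∘ y4 ∘ y5 ∘ y6

y1 ∘ y2 ∘ y3 ∘ y4 ∘ y5 ∘ y6


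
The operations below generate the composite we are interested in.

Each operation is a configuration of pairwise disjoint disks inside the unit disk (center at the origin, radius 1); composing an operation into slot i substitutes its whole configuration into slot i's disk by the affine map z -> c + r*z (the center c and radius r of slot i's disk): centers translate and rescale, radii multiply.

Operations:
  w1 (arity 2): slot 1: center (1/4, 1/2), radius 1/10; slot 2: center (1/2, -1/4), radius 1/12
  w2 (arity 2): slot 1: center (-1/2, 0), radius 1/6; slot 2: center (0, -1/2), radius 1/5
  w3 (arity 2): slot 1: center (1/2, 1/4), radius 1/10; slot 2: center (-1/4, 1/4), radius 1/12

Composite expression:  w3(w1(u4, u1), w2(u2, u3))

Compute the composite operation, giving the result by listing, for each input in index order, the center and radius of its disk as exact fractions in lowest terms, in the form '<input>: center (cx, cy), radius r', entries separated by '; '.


u1: center (11/20, 9/40), radius 1/120; u2: center (-7/24, 1/4), radius 1/72; u3: center (-1/4, 5/24), radius 1/60; u4: center (21/40, 3/10), radius 1/100


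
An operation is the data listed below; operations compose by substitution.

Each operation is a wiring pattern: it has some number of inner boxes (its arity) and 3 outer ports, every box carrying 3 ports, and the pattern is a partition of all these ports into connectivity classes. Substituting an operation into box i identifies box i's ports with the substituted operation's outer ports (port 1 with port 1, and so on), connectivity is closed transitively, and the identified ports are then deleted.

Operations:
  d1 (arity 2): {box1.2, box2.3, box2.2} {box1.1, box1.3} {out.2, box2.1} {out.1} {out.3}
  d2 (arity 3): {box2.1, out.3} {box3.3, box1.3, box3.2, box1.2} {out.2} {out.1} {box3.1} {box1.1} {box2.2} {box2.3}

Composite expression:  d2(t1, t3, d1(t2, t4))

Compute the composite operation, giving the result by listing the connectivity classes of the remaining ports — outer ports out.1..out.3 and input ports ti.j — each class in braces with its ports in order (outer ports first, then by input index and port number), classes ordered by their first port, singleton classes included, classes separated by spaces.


After gluing at d2, chains via deleted ports link the t-ports.
composing d1 on (t2, t4), with out.j its own outer ports: {out.1} {out.2, t4.1} {out.3} {t2.1, t2.3} {t2.2, t4.2, t4.3}
composing d2 on (t1, t3, t2, t4), with out.j its own outer ports: {out.1} {out.2} {out.3, t3.1} {t1.1} {t1.2, t1.3, t4.1} {t2.1, t2.3} {t2.2, t4.2, t4.3} {t3.2} {t3.3}

{out.1} {out.2} {out.3, t3.1} {t1.1} {t1.2, t1.3, t4.1} {t2.1, t2.3} {t2.2, t4.2, t4.3} {t3.2} {t3.3}


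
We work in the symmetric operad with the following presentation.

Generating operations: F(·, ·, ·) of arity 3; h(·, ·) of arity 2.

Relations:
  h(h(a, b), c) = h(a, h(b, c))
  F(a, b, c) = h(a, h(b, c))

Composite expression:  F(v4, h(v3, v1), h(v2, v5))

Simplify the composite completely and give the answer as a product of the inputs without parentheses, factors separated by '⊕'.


Associativity of F dissolves the nesting; only the v-input order survives.
h(v3, v1) reduces to v3 ⊕ v1
h(v2, v5) reduces to v2 ⊕ v5
F(v4, h(v3, v1), h(v2, v5)) reduces to v4 ⊕ v3 ⊕ v1 ⊕ v2 ⊕ v5

v4 ⊕ v3 ⊕ v1 ⊕ v2 ⊕ v5


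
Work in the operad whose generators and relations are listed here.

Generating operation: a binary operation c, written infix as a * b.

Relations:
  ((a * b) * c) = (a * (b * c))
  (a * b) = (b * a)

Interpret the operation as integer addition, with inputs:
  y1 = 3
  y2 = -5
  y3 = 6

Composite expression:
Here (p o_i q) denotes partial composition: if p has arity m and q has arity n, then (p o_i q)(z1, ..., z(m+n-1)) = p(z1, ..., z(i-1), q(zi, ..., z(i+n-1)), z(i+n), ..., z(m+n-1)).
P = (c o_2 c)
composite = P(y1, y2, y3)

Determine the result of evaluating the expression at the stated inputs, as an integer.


4

(y2 * y3) = 1
(y1 * (y2 * y3)) = 4


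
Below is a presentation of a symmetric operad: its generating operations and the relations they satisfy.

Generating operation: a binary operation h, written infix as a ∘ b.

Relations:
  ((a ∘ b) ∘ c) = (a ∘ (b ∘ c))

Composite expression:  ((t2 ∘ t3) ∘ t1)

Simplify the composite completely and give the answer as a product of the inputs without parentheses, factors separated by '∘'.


t2 ∘ t3 ∘ t1

Under associativity of h, the answer is the t's in reading order.
(t2 ∘ t3) spells out as t2 ∘ t3
((t2 ∘ t3) ∘ t1) spells out as t2 ∘ t3 ∘ t1


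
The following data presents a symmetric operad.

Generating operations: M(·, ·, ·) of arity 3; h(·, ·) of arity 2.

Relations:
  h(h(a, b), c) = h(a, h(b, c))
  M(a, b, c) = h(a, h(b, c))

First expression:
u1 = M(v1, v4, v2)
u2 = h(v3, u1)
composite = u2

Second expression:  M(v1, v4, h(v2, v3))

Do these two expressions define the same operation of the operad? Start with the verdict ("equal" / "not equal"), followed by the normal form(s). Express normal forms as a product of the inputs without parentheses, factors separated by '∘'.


not equal; first: v3 ∘ v1 ∘ v4 ∘ v2; second: v1 ∘ v4 ∘ v2 ∘ v3

The first expression reduces to v3 ∘ v1 ∘ v4 ∘ v2
The second expression reduces to v1 ∘ v4 ∘ v2 ∘ v3
The forms do not match — not equal.


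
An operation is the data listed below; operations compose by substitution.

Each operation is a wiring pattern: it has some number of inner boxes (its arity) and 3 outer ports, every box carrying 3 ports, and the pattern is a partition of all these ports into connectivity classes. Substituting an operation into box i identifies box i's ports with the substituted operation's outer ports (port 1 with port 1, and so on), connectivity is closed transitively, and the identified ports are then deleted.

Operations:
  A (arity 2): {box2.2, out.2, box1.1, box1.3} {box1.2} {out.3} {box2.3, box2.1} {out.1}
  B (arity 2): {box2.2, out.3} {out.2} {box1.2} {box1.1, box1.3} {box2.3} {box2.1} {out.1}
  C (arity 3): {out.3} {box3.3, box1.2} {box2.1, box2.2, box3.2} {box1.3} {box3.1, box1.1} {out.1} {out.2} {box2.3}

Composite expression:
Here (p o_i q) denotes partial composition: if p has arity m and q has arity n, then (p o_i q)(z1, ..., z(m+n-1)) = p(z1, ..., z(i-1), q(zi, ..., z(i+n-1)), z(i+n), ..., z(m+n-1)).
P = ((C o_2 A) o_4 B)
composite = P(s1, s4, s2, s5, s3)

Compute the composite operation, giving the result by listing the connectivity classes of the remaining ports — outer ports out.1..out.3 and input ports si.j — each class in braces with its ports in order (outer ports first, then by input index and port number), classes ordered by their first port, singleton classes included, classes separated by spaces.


After gluing at C, chains via deleted ports link the s-ports.
composing A on (s4, s2), with out.j its own outer ports: {out.1} {out.2, s2.2, s4.1, s4.3} {out.3} {s2.1, s2.3} {s4.2}
composing B on (s5, s3), with out.j its own outer ports: {out.1} {out.2} {out.3, s3.2} {s3.1} {s3.3} {s5.1, s5.3} {s5.2}
composing C on (s1, s4, s2, s5, s3), with out.j its own outer ports: {out.1} {out.2} {out.3} {s1.1} {s1.2, s3.2} {s1.3} {s2.1, s2.3} {s2.2, s4.1, s4.3} {s3.1} {s3.3} {s4.2} {s5.1, s5.3} {s5.2}

{out.1} {out.2} {out.3} {s1.1} {s1.2, s3.2} {s1.3} {s2.1, s2.3} {s2.2, s4.1, s4.3} {s3.1} {s3.3} {s4.2} {s5.1, s5.3} {s5.2}


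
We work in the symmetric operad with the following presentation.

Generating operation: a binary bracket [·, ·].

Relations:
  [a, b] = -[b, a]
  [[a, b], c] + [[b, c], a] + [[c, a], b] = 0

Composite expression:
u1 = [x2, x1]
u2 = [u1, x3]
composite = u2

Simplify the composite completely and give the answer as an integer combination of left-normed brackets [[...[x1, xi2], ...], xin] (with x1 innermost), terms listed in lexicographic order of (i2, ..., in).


-[[x1, x2], x3]

In the tensor algebra, words opening x1 carry the x1-anchored form.
Composite bracket: [[x2, x1], x3]
Under [a, b] = ab - ba we get 4 signed associative words (2^2 = 4).
Collect the words opening with x1:
  x1x2x3 (sign -1) contributes -[[x1, x2], x3]


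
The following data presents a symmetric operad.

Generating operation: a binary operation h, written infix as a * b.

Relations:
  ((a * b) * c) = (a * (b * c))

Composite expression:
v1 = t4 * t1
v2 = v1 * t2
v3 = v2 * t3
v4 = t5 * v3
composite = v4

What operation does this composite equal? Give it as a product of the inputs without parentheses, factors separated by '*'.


t5 * t4 * t1 * t2 * t3

Under associativity of h, the answer is the t's in reading order.
(t4 * t1) reduces to t4 * t1
((t4 * t1) * t2) reduces to t4 * t1 * t2
(((t4 * t1) * t2) * t3) reduces to t4 * t1 * t2 * t3
(t5 * (((t4 * t1) * t2) * t3)) reduces to t5 * t4 * t1 * t2 * t3


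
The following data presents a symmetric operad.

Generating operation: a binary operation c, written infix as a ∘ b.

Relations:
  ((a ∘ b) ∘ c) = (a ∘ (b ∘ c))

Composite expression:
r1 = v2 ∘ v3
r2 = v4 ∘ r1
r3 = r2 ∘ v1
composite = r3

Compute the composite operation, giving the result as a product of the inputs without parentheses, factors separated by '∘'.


v4 ∘ v2 ∘ v3 ∘ v1

The c-tree's shape is irrelevant; the v-reading-order decides.
(v2 ∘ v3) spells out as v2 ∘ v3
(v4 ∘ (v2 ∘ v3)) spells out as v4 ∘ v2 ∘ v3
((v4 ∘ (v2 ∘ v3)) ∘ v1) spells out as v4 ∘ v2 ∘ v3 ∘ v1


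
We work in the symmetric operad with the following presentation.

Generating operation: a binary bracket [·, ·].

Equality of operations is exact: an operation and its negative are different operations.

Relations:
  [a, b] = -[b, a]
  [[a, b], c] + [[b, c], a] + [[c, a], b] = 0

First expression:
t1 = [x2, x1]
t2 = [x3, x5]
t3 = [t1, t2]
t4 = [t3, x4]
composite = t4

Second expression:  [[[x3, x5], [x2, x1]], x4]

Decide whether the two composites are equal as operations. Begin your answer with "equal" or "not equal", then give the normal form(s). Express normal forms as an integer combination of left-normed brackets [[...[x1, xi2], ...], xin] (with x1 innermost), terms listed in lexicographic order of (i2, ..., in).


not equal; the first gives -[[[[x1, x2], x3], x5], x4] + [[[[x1, x2], x5], x3], x4] and the second [[[[x1, x2], x3], x5], x4] - [[[[x1, x2], x5], x3], x4]

Normal form of the first expression: -[[[[x1, x2], x3], x5], x4] + [[[[x1, x2], x5], x3], x4]
Normal form of the second expression: [[[[x1, x2], x3], x5], x4] - [[[[x1, x2], x5], x3], x4]
No match — not equal.


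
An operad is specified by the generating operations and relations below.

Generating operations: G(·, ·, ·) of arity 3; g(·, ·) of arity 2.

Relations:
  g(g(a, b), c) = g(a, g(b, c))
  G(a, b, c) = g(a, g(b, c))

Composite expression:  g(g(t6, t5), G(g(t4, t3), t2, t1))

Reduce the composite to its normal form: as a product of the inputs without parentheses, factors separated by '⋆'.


t6 ⋆ t5 ⋆ t4 ⋆ t3 ⋆ t2 ⋆ t1

Under associativity of g, the answer is the t's in reading order.
g(t6, t5) flattens to t6 ⋆ t5
g(t4, t3) flattens to t4 ⋆ t3
G(g(t4, t3), t2, t1) flattens to t4 ⋆ t3 ⋆ t2 ⋆ t1
g(g(t6, t5), G(g(t4, t3), t2, t1)) flattens to t6 ⋆ t5 ⋆ t4 ⋆ t3 ⋆ t2 ⋆ t1
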